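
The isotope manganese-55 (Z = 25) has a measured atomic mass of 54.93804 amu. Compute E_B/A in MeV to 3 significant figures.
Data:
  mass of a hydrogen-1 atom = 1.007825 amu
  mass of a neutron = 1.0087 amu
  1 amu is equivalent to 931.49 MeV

8.78 MeV/nucleon

Total constituent mass: 25 × 1.007825 + 30 × 1.0087 = 55.456625 amu
The mass defect is 55.456625 − 54.93804 = 0.518585 amu.
E_B = 0.518585 × 931.49 = 483.057 MeV
Per nucleon: 483.057 / 55 = 8.783 MeV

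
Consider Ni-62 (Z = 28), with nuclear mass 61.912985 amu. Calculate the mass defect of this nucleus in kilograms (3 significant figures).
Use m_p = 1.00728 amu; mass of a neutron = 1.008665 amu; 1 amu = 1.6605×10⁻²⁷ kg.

9.72e-28 kg

Total constituent mass: 28 × 1.00728 + 34 × 1.008665 = 62.498450 amu
The mass defect is 62.498450 − 61.912985 = 0.585465 amu.
In SI units: 0.585465 amu × 1.6605×10⁻²⁷ kg/amu = 9.7216e-28 kg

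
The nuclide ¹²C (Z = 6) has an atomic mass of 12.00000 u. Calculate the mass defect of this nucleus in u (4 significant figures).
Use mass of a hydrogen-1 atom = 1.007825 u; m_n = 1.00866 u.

Z = 6, so N = A − Z = 12 − 6 = 6.
Mass of separated nucleons = 6(1.007825) + 6(1.00866) = 6.046950 + 6.05196 = 12.098910 u
The mass defect is 12.098910 − 12.00000 = 0.098910 u.

0.09891 u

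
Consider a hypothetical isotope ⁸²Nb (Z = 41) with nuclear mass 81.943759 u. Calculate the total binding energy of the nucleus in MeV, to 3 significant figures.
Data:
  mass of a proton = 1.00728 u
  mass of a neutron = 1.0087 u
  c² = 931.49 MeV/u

663 MeV

Z = 41, so N = A − Z = 82 − 41 = 41.
Mass of separated nucleons = 41(1.00728) + 41(1.0087) = 41.29848 + 41.3567 = 82.65518 u
Δm = 82.65518 − 81.943759 = 0.711421 u
E_B = 0.711421 × 931.49 = 662.682 MeV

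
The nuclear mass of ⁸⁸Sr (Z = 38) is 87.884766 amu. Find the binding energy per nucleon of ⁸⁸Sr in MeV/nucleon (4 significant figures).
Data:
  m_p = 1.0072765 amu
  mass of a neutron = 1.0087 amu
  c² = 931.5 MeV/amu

8.751 MeV/nucleon

Σm = 38·m_p + 50·m_n = 38.2765070 + 50.4350 = 88.7115070 amu
Δm = 88.7115070 − 87.884766 = 0.8267410 amu
E_B = 0.8267410 × 931.5 = 770.109 MeV
Per nucleon: 770.109 / 88 = 8.751 MeV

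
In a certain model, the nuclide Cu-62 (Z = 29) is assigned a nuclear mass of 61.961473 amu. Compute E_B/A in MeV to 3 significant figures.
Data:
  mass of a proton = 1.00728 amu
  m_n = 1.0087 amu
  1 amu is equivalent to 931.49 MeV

The nucleus contains 29 protons and 62 − 29 = 33 neutrons.
Mass of separated nucleons = 29(1.00728) + 33(1.0087) = 29.21112 + 33.2871 = 62.49822 amu
The mass defect is 62.49822 − 61.961473 = 0.536747 amu.
E_B = 0.536747 × 931.49 = 499.974 MeV
Dividing by A = 62 gives 8.064 MeV per nucleon.

8.06 MeV/nucleon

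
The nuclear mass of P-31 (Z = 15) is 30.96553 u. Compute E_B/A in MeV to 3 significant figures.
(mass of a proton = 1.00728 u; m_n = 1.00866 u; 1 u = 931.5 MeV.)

The nucleus contains 15 protons and 31 − 15 = 16 neutrons.
Σm = 15·m_p + 16·m_n = 15.10920 + 16.13856 = 31.24776 u
Δm = 31.24776 − 30.96553 = 0.28223 u
E_B = 0.28223 × 931.5 = 262.897 MeV
BE/A = 262.897 MeV / 31 = 8.481 MeV/nucleon

8.48 MeV/nucleon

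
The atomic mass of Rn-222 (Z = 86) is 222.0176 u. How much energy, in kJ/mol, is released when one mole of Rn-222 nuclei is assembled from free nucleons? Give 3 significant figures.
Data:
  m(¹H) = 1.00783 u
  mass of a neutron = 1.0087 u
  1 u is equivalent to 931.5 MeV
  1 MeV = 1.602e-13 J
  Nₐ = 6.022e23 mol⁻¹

1.65e+11 kJ/mol

Z = 86, so N = A − Z = 222 − 86 = 136.
Mass of separated nucleons = 86(1.00783) + 136(1.0087) = 86.67338 + 137.1832 = 223.85658 u
The mass defect is 223.85658 − 222.0176 = 1.83898 u.
Converting to energy: 1.83898 u × 931.5 MeV/u = 1713.01 MeV
Per nucleus in joules: 1713.01 MeV × 1.602e-13 J/MeV = 2.7442e-10 J
Per mole: 2.7442e-10 J × 6.022e23 mol⁻¹ = 1.6526e+14 J/mol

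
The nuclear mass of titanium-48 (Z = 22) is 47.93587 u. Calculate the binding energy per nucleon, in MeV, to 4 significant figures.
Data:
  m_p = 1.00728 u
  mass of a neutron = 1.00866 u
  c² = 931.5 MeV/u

The nucleus contains 22 protons and 48 − 22 = 26 neutrons.
Σm = 22·m_p + 26·m_n = 22.16016 + 26.22516 = 48.38532 u
The mass defect is 48.38532 − 47.93587 = 0.44945 u.
Binding energy = Δm·c² = 0.44945 × 931.5 MeV/u = 418.663 MeV
Per nucleon: 418.663 / 48 = 8.722 MeV

8.722 MeV/nucleon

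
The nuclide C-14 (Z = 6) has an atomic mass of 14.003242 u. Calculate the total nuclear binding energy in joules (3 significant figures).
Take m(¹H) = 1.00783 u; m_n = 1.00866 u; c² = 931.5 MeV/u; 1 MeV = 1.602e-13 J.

The nucleus contains 6 protons and 14 − 6 = 8 neutrons.
Total constituent mass: 6 × 1.00783 + 8 × 1.00866 = 14.11626 u
The mass defect is 14.11626 − 14.003242 = 0.113018 u.
Converting to energy: 0.113018 u × 931.5 MeV/u = 105.276 MeV
In joules: 105.276 MeV × 1.602e-13 J/MeV = 1.6865e-11 J

1.69e-11 J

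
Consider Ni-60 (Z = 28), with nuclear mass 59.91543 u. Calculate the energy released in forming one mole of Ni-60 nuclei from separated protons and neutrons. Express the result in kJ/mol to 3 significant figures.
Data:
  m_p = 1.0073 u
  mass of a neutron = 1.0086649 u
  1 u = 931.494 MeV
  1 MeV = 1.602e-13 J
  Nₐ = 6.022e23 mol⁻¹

5.09e+10 kJ/mol

The nucleus contains 28 protons and 60 − 28 = 32 neutrons.
Total constituent mass: 28 × 1.0073 + 32 × 1.0086649 = 60.4816768 u
The mass defect is 60.4816768 − 59.91543 = 0.5662468 u.
Binding energy = Δm·c² = 0.5662468 × 931.494 MeV/u = 527.455 MeV
Per nucleus in joules: 527.455 MeV × 1.602e-13 J/MeV = 8.4498e-11 J
Per mole: 8.4498e-11 J × 6.022e23 mol⁻¹ = 5.0885e+13 J/mol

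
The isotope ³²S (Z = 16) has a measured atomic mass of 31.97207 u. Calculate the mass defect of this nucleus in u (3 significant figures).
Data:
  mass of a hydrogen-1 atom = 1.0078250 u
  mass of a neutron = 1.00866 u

The nucleus contains 16 protons and 32 − 16 = 16 neutrons.
Total constituent mass: 16 × 1.0078250 + 16 × 1.00866 = 32.2637600 u
Mass defect Δm = 32.2637600 − 31.97207 = 0.2916900 u

0.292 u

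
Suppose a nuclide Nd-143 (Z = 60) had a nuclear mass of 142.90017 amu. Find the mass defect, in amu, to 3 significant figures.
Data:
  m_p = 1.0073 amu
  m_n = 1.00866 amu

The nucleus contains 60 protons and 143 − 60 = 83 neutrons.
Σm = 60·m_p + 83·m_n = 60.4380 + 83.71878 = 144.15678 amu
The mass defect is 144.15678 − 142.90017 = 1.25661 amu.

1.26 amu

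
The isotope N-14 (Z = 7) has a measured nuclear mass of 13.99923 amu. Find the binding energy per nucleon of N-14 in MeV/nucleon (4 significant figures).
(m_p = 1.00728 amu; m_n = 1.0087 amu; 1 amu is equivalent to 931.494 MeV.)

7.494 MeV/nucleon

Total constituent mass: 7 × 1.00728 + 7 × 1.0087 = 14.11186 amu
The mass defect is 14.11186 − 13.99923 = 0.11263 amu.
Binding energy = Δm·c² = 0.11263 × 931.494 MeV/amu = 104.914 MeV
Per nucleon: 104.914 / 14 = 7.494 MeV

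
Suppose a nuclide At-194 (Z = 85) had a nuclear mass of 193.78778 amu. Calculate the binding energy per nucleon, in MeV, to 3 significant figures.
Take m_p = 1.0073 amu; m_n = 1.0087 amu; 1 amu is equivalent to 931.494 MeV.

The nucleus contains 85 protons and 194 − 85 = 109 neutrons.
Mass of separated nucleons = 85(1.0073) + 109(1.0087) = 85.6205 + 109.9483 = 195.5688 amu
Δm = 195.5688 − 193.78778 = 1.78102 amu
Converting to energy: 1.78102 amu × 931.494 MeV/amu = 1659.01 MeV
Per nucleon: 1659.01 / 194 = 8.552 MeV

8.55 MeV/nucleon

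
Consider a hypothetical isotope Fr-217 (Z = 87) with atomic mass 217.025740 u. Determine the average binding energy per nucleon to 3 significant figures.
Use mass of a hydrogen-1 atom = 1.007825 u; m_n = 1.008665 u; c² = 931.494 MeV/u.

7.65 MeV/nucleon

The nucleus contains 87 protons and 217 − 87 = 130 neutrons.
Mass of separated nucleons = 87(1.007825) + 130(1.008665) = 87.680775 + 131.126450 = 218.807225 u
Mass defect Δm = 218.807225 − 217.025740 = 1.781485 u
E_B = 1.781485 × 931.494 = 1659.44 MeV
BE/A = 1659.44 MeV / 217 = 7.647 MeV/nucleon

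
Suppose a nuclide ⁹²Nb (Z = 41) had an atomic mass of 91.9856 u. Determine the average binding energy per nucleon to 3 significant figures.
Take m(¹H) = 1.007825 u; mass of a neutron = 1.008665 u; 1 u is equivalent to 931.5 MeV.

With 41 protons and 51 neutrons (A = 92):
Σm = 41·m(¹H) + 51·m_n = 41.320825 + 51.441915 = 92.762740 u
The mass defect is 92.762740 − 91.9856 = 0.777140 u.
E_B = 0.777140 × 931.5 = 723.906 MeV
BE/A = 723.906 MeV / 92 = 7.869 MeV/nucleon

7.87 MeV/nucleon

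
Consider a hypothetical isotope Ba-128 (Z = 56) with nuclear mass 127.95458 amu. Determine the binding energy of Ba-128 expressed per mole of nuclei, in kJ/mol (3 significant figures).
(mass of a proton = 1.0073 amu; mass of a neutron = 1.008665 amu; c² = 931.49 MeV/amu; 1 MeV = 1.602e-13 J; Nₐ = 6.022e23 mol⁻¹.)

9.69e+10 kJ/mol

Σm = 56·m_p + 72·m_n = 56.4088 + 72.623880 = 129.032680 amu
The mass defect is 129.032680 − 127.95458 = 1.078100 amu.
Converting to energy: 1.078100 amu × 931.49 MeV/amu = 1004.24 MeV
Per nucleus in joules: 1004.24 MeV × 1.602e-13 J/MeV = 1.6088e-10 J
Per mole: 1.6088e-10 J × 6.022e23 mol⁻¹ = 9.6882e+13 J/mol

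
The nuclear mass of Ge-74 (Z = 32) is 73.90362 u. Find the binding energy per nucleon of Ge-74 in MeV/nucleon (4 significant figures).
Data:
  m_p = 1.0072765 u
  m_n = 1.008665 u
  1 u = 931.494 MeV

8.725 MeV/nucleon

Total constituent mass: 32 × 1.0072765 + 42 × 1.008665 = 74.5967780 u
Mass defect Δm = 74.5967780 − 73.90362 = 0.6931580 u
Binding energy = Δm·c² = 0.6931580 × 931.494 MeV/u = 645.673 MeV
BE/A = 645.673 MeV / 74 = 8.725 MeV/nucleon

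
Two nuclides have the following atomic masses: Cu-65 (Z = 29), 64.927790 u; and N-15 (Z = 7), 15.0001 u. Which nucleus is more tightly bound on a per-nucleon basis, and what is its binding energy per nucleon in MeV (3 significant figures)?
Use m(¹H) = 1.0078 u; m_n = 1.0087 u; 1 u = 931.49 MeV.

Cu-65; 8.76 MeV/nucleon

Cu-65: Σm = 29(1.0078) + 36(1.0087) = 65.5394 u; Δm = 0.611610 u; E_B = 569.7086 MeV; E_B/A = 8.7647 MeV
N-15: Σm = 7(1.0078) + 8(1.0087) = 15.1242 u; Δm = 0.1241 u; E_B = 115.60 MeV; E_B/A = 7.707 MeV
Cu-65 has the higher binding energy per nucleon, so it is the more tightly bound nucleus.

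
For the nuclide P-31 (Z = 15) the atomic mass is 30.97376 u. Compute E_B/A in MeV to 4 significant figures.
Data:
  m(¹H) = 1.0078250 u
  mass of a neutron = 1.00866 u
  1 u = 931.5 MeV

With 15 protons and 16 neutrons (A = 31):
Total constituent mass: 15 × 1.0078250 + 16 × 1.00866 = 31.2559350 u
The mass defect is 31.2559350 − 30.97376 = 0.2821750 u.
Binding energy = Δm·c² = 0.2821750 × 931.5 MeV/u = 262.846 MeV
BE/A = 262.846 MeV / 31 = 8.479 MeV/nucleon

8.479 MeV/nucleon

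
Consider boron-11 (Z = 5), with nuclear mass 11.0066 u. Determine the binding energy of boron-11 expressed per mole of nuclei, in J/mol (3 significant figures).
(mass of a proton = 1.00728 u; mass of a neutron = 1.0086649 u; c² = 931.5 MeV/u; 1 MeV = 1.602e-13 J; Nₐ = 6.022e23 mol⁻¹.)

7.35e+12 J/mol

With 5 protons and 6 neutrons (A = 11):
Mass of separated nucleons = 5(1.00728) + 6(1.0086649) = 5.03640 + 6.0519894 = 11.0883894 u
The mass defect is 11.0883894 − 11.0066 = 0.0817894 u.
Binding energy = Δm·c² = 0.0817894 × 931.5 MeV/u = 76.1868 MeV
Per nucleus in joules: 76.1868 MeV × 1.602e-13 J/MeV = 1.2205e-11 J
Per mole: 1.2205e-11 J × 6.022e23 mol⁻¹ = 7.3499e+12 J/mol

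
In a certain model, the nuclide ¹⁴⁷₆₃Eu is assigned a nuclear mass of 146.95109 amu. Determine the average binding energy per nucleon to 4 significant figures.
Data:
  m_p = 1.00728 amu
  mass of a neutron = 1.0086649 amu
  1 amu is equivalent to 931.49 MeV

7.828 MeV/nucleon

The nucleus contains 63 protons and 147 − 63 = 84 neutrons.
Σm = 63·m_p + 84·m_n = 63.45864 + 84.7278516 = 148.1864916 amu
Δm = 148.1864916 − 146.95109 = 1.2354016 amu
Converting to energy: 1.2354016 amu × 931.49 MeV/amu = 1150.76 MeV
Per nucleon: 1150.76 / 147 = 7.828 MeV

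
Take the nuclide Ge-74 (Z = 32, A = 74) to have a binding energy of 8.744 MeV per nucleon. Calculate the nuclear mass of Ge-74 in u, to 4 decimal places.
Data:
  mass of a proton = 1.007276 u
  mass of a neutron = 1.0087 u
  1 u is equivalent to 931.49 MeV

73.9036 u

Total binding energy = 74 × 8.744 = 647.056 MeV
Mass defect = 647.056 MeV / (931.49 MeV/u) = 0.694646 u
Constituent mass = 32(1.007276) + 42(1.0087) = 74.598232 u
Nuclear mass = 74.598232 − 0.694646 = 73.903586 u ≈ 73.9036 u (to 4 decimal places)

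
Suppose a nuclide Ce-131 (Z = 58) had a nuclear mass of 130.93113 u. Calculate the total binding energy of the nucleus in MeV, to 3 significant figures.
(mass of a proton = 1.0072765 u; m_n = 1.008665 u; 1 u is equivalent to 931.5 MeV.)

1050 MeV

Z = 58, so N = A − Z = 131 − 58 = 73.
Σm = 58·m_p + 73·m_n = 58.4220370 + 73.632545 = 132.0545820 u
Mass defect Δm = 132.0545820 − 130.93113 = 1.1234520 u
Converting to energy: 1.1234520 u × 931.5 MeV/u = 1046.50 MeV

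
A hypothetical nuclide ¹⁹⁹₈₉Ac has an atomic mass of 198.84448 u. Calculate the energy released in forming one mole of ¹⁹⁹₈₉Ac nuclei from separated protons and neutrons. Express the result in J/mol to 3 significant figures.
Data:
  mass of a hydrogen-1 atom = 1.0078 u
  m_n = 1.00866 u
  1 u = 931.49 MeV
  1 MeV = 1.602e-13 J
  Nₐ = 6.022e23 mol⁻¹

Σm = 89·m(¹H) + 110·m_n = 89.6942 + 110.95260 = 200.64680 u
Mass defect Δm = 200.64680 − 198.84448 = 1.80232 u
Binding energy = Δm·c² = 1.80232 × 931.49 MeV/u = 1678.84 MeV
Per nucleus in joules: 1678.84 MeV × 1.602e-13 J/MeV = 2.6895e-10 J
Per mole: 2.6895e-10 J × 6.022e23 mol⁻¹ = 1.6196e+14 J/mol

1.62e+14 J/mol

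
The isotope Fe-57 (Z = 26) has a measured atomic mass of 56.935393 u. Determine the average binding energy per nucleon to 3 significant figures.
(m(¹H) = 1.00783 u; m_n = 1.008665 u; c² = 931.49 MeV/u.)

With 26 protons and 31 neutrons (A = 57):
Total constituent mass: 26 × 1.00783 + 31 × 1.008665 = 57.472195 u
Δm = 57.472195 − 56.935393 = 0.536802 u
E_B = 0.536802 × 931.49 = 500.026 MeV
Per nucleon: 500.026 / 57 = 8.772 MeV

8.77 MeV/nucleon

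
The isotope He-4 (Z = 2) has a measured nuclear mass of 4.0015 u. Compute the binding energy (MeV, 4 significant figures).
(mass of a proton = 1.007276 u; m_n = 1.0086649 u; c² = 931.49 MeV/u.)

28.30 MeV

Total constituent mass: 2 × 1.007276 + 2 × 1.0086649 = 4.0318818 u
Δm = 4.0318818 − 4.0015 = 0.0303818 u
Binding energy = Δm·c² = 0.0303818 × 931.49 MeV/u = 28.3003 MeV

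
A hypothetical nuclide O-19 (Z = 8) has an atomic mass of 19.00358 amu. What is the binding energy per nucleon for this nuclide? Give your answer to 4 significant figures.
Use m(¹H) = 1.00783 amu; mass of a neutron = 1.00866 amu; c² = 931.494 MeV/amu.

Mass of separated nucleons = 8(1.00783) + 11(1.00866) = 8.06264 + 11.09526 = 19.15790 amu
Δm = 19.15790 − 19.00358 = 0.15432 amu
Binding energy = Δm·c² = 0.15432 × 931.494 MeV/amu = 143.748 MeV
BE/A = 143.748 MeV / 19 = 7.566 MeV/nucleon

7.566 MeV/nucleon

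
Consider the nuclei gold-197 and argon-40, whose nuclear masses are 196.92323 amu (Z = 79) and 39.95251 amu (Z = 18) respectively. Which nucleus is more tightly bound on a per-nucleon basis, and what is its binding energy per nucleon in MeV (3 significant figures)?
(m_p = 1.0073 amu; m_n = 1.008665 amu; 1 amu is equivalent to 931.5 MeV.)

argon-40; 8.61 MeV/nucleon

gold-197: Σm = 79(1.0073) + 118(1.008665) = 198.599170 amu; Δm = 1.675940 amu; E_B = 1561.14 MeV; E_B/A = 7.9246 MeV
argon-40: Σm = 18(1.0073) + 22(1.008665) = 40.322030 amu; Δm = 0.369520 amu; E_B = 344.21 MeV; E_B/A = 8.605 MeV
argon-40 has the higher binding energy per nucleon, so it is the more tightly bound nucleus.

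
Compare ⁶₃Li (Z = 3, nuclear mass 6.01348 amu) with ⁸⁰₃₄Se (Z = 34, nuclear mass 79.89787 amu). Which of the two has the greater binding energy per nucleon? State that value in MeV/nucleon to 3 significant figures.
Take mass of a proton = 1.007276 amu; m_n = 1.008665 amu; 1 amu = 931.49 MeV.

⁸⁰₃₄Se; 8.71 MeV/nucleon

⁶₃Li: Σm = 3(1.007276) + 3(1.008665) = 6.047823 amu; Δm = 0.034343 amu; E_B = 31.990 MeV; E_B/A = 5.332 MeV
⁸⁰₃₄Se: Σm = 34(1.007276) + 46(1.008665) = 80.645974 amu; Δm = 0.748104 amu; E_B = 696.85 MeV; E_B/A = 8.711 MeV
⁸⁰₃₄Se has the higher binding energy per nucleon, so it is the more tightly bound nucleus.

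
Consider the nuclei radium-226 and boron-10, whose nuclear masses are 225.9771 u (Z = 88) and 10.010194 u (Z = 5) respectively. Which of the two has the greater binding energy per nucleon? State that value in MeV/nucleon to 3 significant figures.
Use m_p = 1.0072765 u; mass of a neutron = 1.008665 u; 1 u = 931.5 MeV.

radium-226; 7.66 MeV/nucleon

radium-226: Σm = 88(1.0072765) + 138(1.008665) = 227.8361020 u; Δm = 1.8590020 u; E_B = 1731.7 MeV; E_B/A = 7.662 MeV
boron-10: Σm = 5(1.0072765) + 5(1.008665) = 10.0797075 u; Δm = 0.0695135 u; E_B = 64.752 MeV; E_B/A = 6.475 MeV
radium-226 has the higher binding energy per nucleon, so it is the more tightly bound nucleus.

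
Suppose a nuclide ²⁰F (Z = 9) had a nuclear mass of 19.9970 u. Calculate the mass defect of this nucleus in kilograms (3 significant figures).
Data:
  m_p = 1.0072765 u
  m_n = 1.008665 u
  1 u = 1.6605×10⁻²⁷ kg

Σm = 9·m_p + 11·m_n = 9.0654885 + 11.095315 = 20.1608035 u
Δm = 20.1608035 − 19.9970 = 0.1638035 u
In SI units: 0.1638035 u × 1.6605×10⁻²⁷ kg/u = 2.7200e-28 kg

2.72e-28 kg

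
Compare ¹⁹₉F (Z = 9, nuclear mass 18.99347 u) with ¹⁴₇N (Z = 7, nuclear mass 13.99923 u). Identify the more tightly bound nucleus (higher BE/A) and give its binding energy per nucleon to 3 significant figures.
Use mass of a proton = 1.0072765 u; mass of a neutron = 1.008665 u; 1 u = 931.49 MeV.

¹⁹₉F: Σm = 9(1.0072765) + 10(1.008665) = 19.1521385 u; Δm = 0.1586685 u; E_B = 147.80 MeV; E_B/A = 7.779 MeV
¹⁴₇N: Σm = 7(1.0072765) + 7(1.008665) = 14.1115905 u; Δm = 0.1123605 u; E_B = 104.66 MeV; E_B/A = 7.476 MeV
¹⁹₉F has the higher binding energy per nucleon, so it is the more tightly bound nucleus.

¹⁹₉F; 7.78 MeV/nucleon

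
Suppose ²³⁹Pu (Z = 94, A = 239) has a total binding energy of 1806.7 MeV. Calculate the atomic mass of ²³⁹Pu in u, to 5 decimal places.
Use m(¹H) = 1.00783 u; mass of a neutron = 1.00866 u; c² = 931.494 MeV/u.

Mass defect = 1806.7 MeV / (931.494 MeV/u) = 1.9395723 u
Constituent mass = 94(1.00783) + 145(1.00866) = 240.99172 u
Atomic mass = 240.99172 − 1.9395723 = 239.0521477 u ≈ 239.05215 u (to 5 decimal places)

239.05215 u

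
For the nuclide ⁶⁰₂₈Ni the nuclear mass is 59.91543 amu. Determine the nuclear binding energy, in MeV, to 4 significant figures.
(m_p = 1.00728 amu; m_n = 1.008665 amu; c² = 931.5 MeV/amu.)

Z = 28, so N = A − Z = 60 − 28 = 32.
Total constituent mass: 28 × 1.00728 + 32 × 1.008665 = 60.481120 amu
The mass defect is 60.481120 − 59.91543 = 0.565690 amu.
E_B = 0.565690 × 931.5 = 526.940 MeV

526.9 MeV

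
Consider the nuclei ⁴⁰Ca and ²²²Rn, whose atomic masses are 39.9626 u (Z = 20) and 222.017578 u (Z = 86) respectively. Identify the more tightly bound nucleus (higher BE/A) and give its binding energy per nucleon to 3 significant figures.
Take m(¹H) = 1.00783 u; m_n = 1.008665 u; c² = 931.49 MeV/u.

⁴⁰Ca: Σm = 20(1.00783) + 20(1.008665) = 40.329900 u; Δm = 0.367300 u; E_B = 342.136 MeV; E_B/A = 8.553 MeV
²²²Rn: Σm = 86(1.00783) + 136(1.008665) = 223.851820 u; Δm = 1.834242 u; E_B = 1708.6 MeV; E_B/A = 7.696 MeV
⁴⁰Ca has the higher binding energy per nucleon, so it is the more tightly bound nucleus.

⁴⁰Ca; 8.55 MeV/nucleon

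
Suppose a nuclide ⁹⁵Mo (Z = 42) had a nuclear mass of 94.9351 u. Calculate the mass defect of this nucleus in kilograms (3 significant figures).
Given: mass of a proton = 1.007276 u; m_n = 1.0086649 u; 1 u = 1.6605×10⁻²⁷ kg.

Z = 42, so N = A − Z = 95 − 42 = 53.
Total constituent mass: 42 × 1.007276 + 53 × 1.0086649 = 95.7648317 u
Δm = 95.7648317 − 94.9351 = 0.8297317 u
In SI units: 0.8297317 u × 1.6605×10⁻²⁷ kg/u = 1.3778e-27 kg

1.38e-27 kg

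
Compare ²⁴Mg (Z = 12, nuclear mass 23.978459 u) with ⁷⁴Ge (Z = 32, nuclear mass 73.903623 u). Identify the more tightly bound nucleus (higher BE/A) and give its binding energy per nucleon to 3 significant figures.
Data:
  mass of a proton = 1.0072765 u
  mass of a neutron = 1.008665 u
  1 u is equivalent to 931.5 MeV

⁷⁴Ge; 8.73 MeV/nucleon

²⁴Mg: Σm = 12(1.0072765) + 12(1.008665) = 24.1912980 u; Δm = 0.2128390 u; E_B = 198.26 MeV; E_B/A = 8.261 MeV
⁷⁴Ge: Σm = 32(1.0072765) + 42(1.008665) = 74.5967780 u; Δm = 0.6931550 u; E_B = 645.67 MeV; E_B/A = 8.725 MeV
⁷⁴Ge has the higher binding energy per nucleon, so it is the more tightly bound nucleus.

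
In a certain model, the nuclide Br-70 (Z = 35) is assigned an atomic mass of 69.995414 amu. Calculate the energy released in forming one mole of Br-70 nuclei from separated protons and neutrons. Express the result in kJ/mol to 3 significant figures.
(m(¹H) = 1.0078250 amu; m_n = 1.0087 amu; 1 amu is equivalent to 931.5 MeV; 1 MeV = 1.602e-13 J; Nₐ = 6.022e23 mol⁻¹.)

5.24e+10 kJ/mol

With 35 protons and 35 neutrons (A = 70):
Σm = 35·m(¹H) + 35·m_n = 35.2738750 + 35.3045 = 70.5783750 amu
The mass defect is 70.5783750 − 69.995414 = 0.5829610 amu.
Converting to energy: 0.5829610 amu × 931.5 MeV/amu = 543.028 MeV
Per nucleus in joules: 543.028 MeV × 1.602e-13 J/MeV = 8.6993e-11 J
Per mole: 8.6993e-11 J × 6.022e23 mol⁻¹ = 5.2387e+13 J/mol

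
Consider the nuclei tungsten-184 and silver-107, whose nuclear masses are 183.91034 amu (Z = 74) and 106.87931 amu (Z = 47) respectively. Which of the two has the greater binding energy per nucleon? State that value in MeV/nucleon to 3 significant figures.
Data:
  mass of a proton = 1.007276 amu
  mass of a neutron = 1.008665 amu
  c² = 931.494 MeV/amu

tungsten-184: Σm = 74(1.007276) + 110(1.008665) = 185.491574 amu; Δm = 1.581234 amu; E_B = 1472.9 MeV; E_B/A = 8.0049 MeV
silver-107: Σm = 47(1.007276) + 60(1.008665) = 107.861872 amu; Δm = 0.982562 amu; E_B = 915.25 MeV; E_B/A = 8.554 MeV
silver-107 has the higher binding energy per nucleon, so it is the more tightly bound nucleus.

silver-107; 8.55 MeV/nucleon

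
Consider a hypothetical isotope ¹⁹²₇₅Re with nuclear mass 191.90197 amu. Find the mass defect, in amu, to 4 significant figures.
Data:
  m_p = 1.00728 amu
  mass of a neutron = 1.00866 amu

Z = 75, so N = A − Z = 192 − 75 = 117.
Mass of separated nucleons = 75(1.00728) + 117(1.00866) = 75.54600 + 118.01322 = 193.55922 amu
Δm = 193.55922 − 191.90197 = 1.65725 amu

1.657 amu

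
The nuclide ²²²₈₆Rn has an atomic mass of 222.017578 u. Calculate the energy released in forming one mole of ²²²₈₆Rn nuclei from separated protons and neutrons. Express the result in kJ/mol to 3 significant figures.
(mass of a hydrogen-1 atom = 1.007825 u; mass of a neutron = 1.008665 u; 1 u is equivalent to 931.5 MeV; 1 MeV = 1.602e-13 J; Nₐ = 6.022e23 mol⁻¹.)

Total constituent mass: 86 × 1.007825 + 136 × 1.008665 = 223.851390 u
The mass defect is 223.851390 − 222.017578 = 1.833812 u.
Converting to energy: 1.833812 u × 931.5 MeV/u = 1708.20 MeV
Per nucleus in joules: 1708.20 MeV × 1.602e-13 J/MeV = 2.7365e-10 J
Per mole: 2.7365e-10 J × 6.022e23 mol⁻¹ = 1.6479e+14 J/mol

1.65e+11 kJ/mol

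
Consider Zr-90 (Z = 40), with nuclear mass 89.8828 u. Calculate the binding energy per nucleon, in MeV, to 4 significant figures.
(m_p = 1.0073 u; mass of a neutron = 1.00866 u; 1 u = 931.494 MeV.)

Z = 40, so N = A − Z = 90 − 40 = 50.
Σm = 40·m_p + 50·m_n = 40.2920 + 50.43300 = 90.72500 u
The mass defect is 90.72500 − 89.8828 = 0.84220 u.
E_B = 0.84220 × 931.494 = 784.504 MeV
BE/A = 784.504 MeV / 90 = 8.717 MeV/nucleon

8.717 MeV/nucleon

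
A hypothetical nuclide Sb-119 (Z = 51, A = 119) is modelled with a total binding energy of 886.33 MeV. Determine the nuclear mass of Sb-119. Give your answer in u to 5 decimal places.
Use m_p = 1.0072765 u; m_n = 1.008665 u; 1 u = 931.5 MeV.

119.00881 u

Mass defect = 886.33 MeV / (931.5 MeV/u) = 0.9515083 u
Constituent mass = 51(1.0072765) + 68(1.008665) = 119.9603215 u
Nuclear mass = 119.9603215 − 0.9515083 = 119.0088132 u ≈ 119.00881 u (to 5 decimal places)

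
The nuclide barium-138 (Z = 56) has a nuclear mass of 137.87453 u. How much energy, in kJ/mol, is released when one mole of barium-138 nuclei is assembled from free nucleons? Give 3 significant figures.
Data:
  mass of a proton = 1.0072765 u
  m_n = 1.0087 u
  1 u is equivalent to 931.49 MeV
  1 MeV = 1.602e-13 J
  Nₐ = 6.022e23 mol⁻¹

1.12e+11 kJ/mol

Total constituent mass: 56 × 1.0072765 + 82 × 1.0087 = 139.1208840 u
Δm = 139.1208840 − 137.87453 = 1.2463540 u
E_B = 1.2463540 × 931.49 = 1160.97 MeV
Per nucleus in joules: 1160.97 MeV × 1.602e-13 J/MeV = 1.8599e-10 J
Per mole: 1.8599e-10 J × 6.022e23 mol⁻¹ = 1.1200e+14 J/mol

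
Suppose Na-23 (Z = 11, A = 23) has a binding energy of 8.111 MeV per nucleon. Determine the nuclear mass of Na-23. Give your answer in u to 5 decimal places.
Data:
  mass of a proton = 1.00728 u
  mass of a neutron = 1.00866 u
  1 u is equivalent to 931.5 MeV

Total binding energy = 23 × 8.111 = 186.553 MeV
Mass defect = 186.553 MeV / (931.5 MeV/u) = 0.2002716 u
Constituent mass = 11(1.00728) + 12(1.00866) = 23.18400 u
Nuclear mass = 23.18400 − 0.2002716 = 22.9837284 u ≈ 22.98373 u (to 5 decimal places)

22.98373 u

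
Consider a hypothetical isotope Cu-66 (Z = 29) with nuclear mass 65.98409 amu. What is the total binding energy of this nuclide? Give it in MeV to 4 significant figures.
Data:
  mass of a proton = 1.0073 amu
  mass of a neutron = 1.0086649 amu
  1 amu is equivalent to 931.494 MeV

Total constituent mass: 29 × 1.0073 + 37 × 1.0086649 = 66.5323013 amu
Δm = 66.5323013 − 65.98409 = 0.5482113 amu
Binding energy = Δm·c² = 0.5482113 × 931.494 MeV/amu = 510.656 MeV

510.7 MeV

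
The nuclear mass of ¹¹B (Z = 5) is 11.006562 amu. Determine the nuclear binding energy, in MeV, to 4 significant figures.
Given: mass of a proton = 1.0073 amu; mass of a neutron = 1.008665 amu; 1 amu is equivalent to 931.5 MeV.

76.32 MeV

Z = 5, so N = A − Z = 11 − 5 = 6.
Total constituent mass: 5 × 1.0073 + 6 × 1.008665 = 11.088490 amu
Mass defect Δm = 11.088490 − 11.006562 = 0.081928 amu
E_B = 0.081928 × 931.5 = 76.3159 MeV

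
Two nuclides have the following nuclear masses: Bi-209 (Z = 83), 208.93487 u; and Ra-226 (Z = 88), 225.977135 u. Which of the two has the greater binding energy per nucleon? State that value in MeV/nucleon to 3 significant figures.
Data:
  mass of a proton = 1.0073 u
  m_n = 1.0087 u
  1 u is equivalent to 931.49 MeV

Bi-209; 7.88 MeV/nucleon

Bi-209: Σm = 83(1.0073) + 126(1.0087) = 210.7021 u; Δm = 1.76723 u; E_B = 1646.16 MeV; E_B/A = 7.876 MeV
Ra-226: Σm = 88(1.0073) + 138(1.0087) = 227.8430 u; Δm = 1.865865 u; E_B = 1738.0 MeV; E_B/A = 7.690 MeV
Bi-209 has the higher binding energy per nucleon, so it is the more tightly bound nucleus.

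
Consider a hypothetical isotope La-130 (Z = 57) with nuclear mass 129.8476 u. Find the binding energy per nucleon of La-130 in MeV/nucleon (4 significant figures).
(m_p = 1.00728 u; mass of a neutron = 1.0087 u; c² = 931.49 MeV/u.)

8.616 MeV/nucleon

Z = 57, so N = A − Z = 130 − 57 = 73.
Σm = 57·m_p + 73·m_n = 57.41496 + 73.6351 = 131.05006 u
The mass defect is 131.05006 − 129.8476 = 1.20246 u.
E_B = 1.20246 × 931.49 = 1120.08 MeV
BE/A = 1120.08 MeV / 130 = 8.616 MeV/nucleon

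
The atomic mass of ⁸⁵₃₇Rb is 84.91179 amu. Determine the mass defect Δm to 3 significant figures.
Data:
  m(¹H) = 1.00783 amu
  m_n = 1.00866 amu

Total constituent mass: 37 × 1.00783 + 48 × 1.00866 = 85.70539 amu
Δm = 85.70539 − 84.91179 = 0.79360 amu

0.794 amu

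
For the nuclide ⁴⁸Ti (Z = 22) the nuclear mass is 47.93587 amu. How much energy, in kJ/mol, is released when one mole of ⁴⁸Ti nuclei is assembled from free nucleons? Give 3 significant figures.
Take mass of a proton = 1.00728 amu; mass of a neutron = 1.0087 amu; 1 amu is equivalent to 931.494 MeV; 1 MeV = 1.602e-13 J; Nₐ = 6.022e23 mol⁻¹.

Z = 22, so N = A − Z = 48 − 22 = 26.
Total constituent mass: 22 × 1.00728 + 26 × 1.0087 = 48.38636 amu
The mass defect is 48.38636 − 47.93587 = 0.45049 amu.
E_B = 0.45049 × 931.494 = 419.629 MeV
Per nucleus in joules: 419.629 MeV × 1.602e-13 J/MeV = 6.7225e-11 J
Per mole: 6.7225e-11 J × 6.022e23 mol⁻¹ = 4.0483e+13 J/mol

4.05e+10 kJ/mol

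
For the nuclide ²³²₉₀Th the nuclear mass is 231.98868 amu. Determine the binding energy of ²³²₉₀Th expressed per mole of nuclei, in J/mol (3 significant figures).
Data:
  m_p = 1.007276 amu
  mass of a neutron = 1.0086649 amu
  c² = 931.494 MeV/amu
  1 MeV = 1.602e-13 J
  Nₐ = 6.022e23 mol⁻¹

With 90 protons and 142 neutrons (A = 232):
Total constituent mass: 90 × 1.007276 + 142 × 1.0086649 = 233.8852558 amu
Mass defect Δm = 233.8852558 − 231.98868 = 1.8965758 amu
Binding energy = Δm·c² = 1.8965758 × 931.494 MeV/amu = 1766.65 MeV
Per nucleus in joules: 1766.65 MeV × 1.602e-13 J/MeV = 2.8302e-10 J
Per mole: 2.8302e-10 J × 6.022e23 mol⁻¹ = 1.7043e+14 J/mol

1.70e+14 J/mol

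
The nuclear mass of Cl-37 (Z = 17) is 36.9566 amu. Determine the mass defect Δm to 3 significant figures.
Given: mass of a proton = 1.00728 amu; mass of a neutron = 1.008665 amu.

Σm = 17·m_p + 20·m_n = 17.12376 + 20.173300 = 37.297060 amu
Mass defect Δm = 37.297060 − 36.9566 = 0.340460 amu

0.340 amu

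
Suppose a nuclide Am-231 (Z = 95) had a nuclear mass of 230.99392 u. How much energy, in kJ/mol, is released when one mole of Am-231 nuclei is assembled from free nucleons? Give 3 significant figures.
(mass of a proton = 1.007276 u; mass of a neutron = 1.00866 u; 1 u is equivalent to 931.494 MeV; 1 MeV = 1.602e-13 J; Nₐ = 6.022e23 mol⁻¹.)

1.68e+11 kJ/mol

Z = 95, so N = A − Z = 231 − 95 = 136.
Σm = 95·m_p + 136·m_n = 95.691220 + 137.17776 = 232.868980 u
Mass defect Δm = 232.868980 − 230.99392 = 1.875060 u
E_B = 1.875060 × 931.494 = 1746.61 MeV
Per nucleus in joules: 1746.61 MeV × 1.602e-13 J/MeV = 2.79807e-10 J
Per mole: 2.79807e-10 J × 6.022e23 mol⁻¹ = 1.684998e+14 J/mol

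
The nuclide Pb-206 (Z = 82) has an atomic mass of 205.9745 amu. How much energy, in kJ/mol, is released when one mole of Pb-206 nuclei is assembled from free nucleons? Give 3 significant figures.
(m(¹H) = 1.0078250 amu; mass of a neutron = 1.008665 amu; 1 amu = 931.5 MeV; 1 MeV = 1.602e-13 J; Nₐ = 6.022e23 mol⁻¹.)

1.57e+11 kJ/mol

Z = 82, so N = A − Z = 206 − 82 = 124.
Mass of separated nucleons = 82(1.0078250) + 124(1.008665) = 82.6416500 + 125.074460 = 207.7161100 amu
The mass defect is 207.7161100 − 205.9745 = 1.7416100 amu.
E_B = 1.7416100 × 931.5 = 1622.31 MeV
Per nucleus in joules: 1622.31 MeV × 1.602e-13 J/MeV = 2.5989e-10 J
Per mole: 2.5989e-10 J × 6.022e23 mol⁻¹ = 1.5651e+14 J/mol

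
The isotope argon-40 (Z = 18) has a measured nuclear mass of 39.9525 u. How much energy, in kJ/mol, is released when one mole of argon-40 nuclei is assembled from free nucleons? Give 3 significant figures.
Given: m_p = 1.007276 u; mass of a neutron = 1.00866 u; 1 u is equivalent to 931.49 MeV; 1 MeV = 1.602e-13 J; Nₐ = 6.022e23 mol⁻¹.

3.32e+10 kJ/mol

Z = 18, so N = A − Z = 40 − 18 = 22.
Σm = 18·m_p + 22·m_n = 18.130968 + 22.19052 = 40.321488 u
Mass defect Δm = 40.321488 − 39.9525 = 0.368988 u
Binding energy = Δm·c² = 0.368988 × 931.49 MeV/u = 343.709 MeV
Per nucleus in joules: 343.709 MeV × 1.602e-13 J/MeV = 5.5062e-11 J
Per mole: 5.5062e-11 J × 6.022e23 mol⁻¹ = 3.3158e+13 J/mol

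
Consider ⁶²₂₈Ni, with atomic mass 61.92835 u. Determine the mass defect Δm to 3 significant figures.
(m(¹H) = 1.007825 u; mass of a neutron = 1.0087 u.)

0.587 u

With 28 protons and 34 neutrons (A = 62):
Mass of separated nucleons = 28(1.007825) + 34(1.0087) = 28.219100 + 34.2958 = 62.514900 u
Mass defect Δm = 62.514900 − 61.92835 = 0.586550 u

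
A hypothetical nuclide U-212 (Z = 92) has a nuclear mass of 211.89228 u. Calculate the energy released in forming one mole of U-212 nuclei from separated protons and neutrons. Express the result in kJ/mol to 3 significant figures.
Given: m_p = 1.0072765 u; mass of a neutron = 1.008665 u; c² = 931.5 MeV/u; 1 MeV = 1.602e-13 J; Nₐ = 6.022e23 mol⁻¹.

Σm = 92·m_p + 120·m_n = 92.6694380 + 121.039800 = 213.7092380 u
The mass defect is 213.7092380 − 211.89228 = 1.8169580 u.
Binding energy = Δm·c² = 1.8169580 × 931.5 MeV/u = 1692.50 MeV
Per nucleus in joules: 1692.50 MeV × 1.602e-13 J/MeV = 2.7114e-10 J
Per mole: 2.7114e-10 J × 6.022e23 mol⁻¹ = 1.6328e+14 J/mol

1.63e+11 kJ/mol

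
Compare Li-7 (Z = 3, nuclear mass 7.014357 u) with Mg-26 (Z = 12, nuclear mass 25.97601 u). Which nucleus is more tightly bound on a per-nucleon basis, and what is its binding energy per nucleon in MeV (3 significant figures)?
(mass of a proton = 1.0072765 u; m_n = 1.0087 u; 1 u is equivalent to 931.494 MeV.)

Li-7: Σm = 3(1.0072765) + 4(1.0087) = 7.0566295 u; Δm = 0.0422725 u; E_B = 39.377 MeV; E_B/A = 5.625 MeV
Mg-26: Σm = 12(1.0072765) + 14(1.0087) = 26.2091180 u; Δm = 0.2331080 u; E_B = 217.1387 MeV; E_B/A = 8.351 MeV
Mg-26 has the higher binding energy per nucleon, so it is the more tightly bound nucleus.

Mg-26; 8.35 MeV/nucleon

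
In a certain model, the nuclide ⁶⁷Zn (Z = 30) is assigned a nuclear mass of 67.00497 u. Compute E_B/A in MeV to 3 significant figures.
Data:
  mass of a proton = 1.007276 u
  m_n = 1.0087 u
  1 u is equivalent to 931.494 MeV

The nucleus contains 30 protons and 67 − 30 = 37 neutrons.
Total constituent mass: 30 × 1.007276 + 37 × 1.0087 = 67.540180 u
The mass defect is 67.540180 − 67.00497 = 0.535210 u.
E_B = 0.535210 × 931.494 = 498.545 MeV
BE/A = 498.545 MeV / 67 = 7.441 MeV/nucleon

7.44 MeV/nucleon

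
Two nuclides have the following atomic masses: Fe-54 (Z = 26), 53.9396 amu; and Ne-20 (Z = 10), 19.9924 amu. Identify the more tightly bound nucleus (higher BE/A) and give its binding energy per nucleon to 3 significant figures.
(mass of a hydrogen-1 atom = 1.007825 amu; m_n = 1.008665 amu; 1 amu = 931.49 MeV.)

Fe-54: Σm = 26(1.007825) + 28(1.008665) = 54.446070 amu; Δm = 0.506470 amu; E_B = 471.772 MeV; E_B/A = 8.737 MeV
Ne-20: Σm = 10(1.007825) + 10(1.008665) = 20.164900 amu; Δm = 0.172500 amu; E_B = 160.68 MeV; E_B/A = 8.034 MeV
Fe-54 has the higher binding energy per nucleon, so it is the more tightly bound nucleus.

Fe-54; 8.74 MeV/nucleon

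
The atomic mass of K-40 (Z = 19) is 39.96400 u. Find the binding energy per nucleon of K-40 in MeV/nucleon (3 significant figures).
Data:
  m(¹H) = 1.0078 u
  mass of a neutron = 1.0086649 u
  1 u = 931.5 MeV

With 19 protons and 21 neutrons (A = 40):
Mass of separated nucleons = 19(1.0078) + 21(1.0086649) = 19.1482 + 21.1819629 = 40.3301629 u
Δm = 40.3301629 − 39.96400 = 0.3661629 u
E_B = 0.3661629 × 931.5 = 341.081 MeV
BE/A = 341.081 MeV / 40 = 8.527 MeV/nucleon

8.53 MeV/nucleon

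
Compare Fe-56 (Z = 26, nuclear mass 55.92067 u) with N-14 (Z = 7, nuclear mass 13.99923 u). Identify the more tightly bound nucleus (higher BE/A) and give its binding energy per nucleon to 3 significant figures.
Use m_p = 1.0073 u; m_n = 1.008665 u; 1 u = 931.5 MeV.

Fe-56; 8.80 MeV/nucleon

Fe-56: Σm = 26(1.0073) + 30(1.008665) = 56.449750 u; Δm = 0.529080 u; E_B = 492.84 MeV; E_B/A = 8.801 MeV
N-14: Σm = 7(1.0073) + 7(1.008665) = 14.111755 u; Δm = 0.112525 u; E_B = 104.82 MeV; E_B/A = 7.487 MeV
Fe-56 has the higher binding energy per nucleon, so it is the more tightly bound nucleus.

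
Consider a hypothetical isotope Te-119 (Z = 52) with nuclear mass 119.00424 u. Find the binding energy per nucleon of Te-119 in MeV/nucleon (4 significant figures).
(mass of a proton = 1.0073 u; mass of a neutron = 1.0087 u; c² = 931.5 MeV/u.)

7.501 MeV/nucleon

Total constituent mass: 52 × 1.0073 + 67 × 1.0087 = 119.9625 u
Δm = 119.9625 − 119.00424 = 0.95826 u
Binding energy = Δm·c² = 0.95826 × 931.5 MeV/u = 892.619 MeV
BE/A = 892.619 MeV / 119 = 7.501 MeV/nucleon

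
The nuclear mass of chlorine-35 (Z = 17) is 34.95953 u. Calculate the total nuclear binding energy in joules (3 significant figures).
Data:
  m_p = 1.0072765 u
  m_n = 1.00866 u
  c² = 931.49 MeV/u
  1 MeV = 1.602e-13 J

Mass of separated nucleons = 17(1.0072765) + 18(1.00866) = 17.1237005 + 18.15588 = 35.2795805 u
Δm = 35.2795805 − 34.95953 = 0.3200505 u
Binding energy = Δm·c² = 0.3200505 × 931.49 MeV/u = 298.124 MeV
In joules: 298.124 MeV × 1.602e-13 J/MeV = 4.7759e-11 J

4.78e-11 J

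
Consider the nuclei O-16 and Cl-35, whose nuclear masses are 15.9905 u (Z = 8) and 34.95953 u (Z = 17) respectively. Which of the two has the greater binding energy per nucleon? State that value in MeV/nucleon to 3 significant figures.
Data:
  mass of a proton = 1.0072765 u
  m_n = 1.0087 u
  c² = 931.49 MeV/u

O-16: Σm = 8(1.0072765) + 8(1.0087) = 16.1278120 u; Δm = 0.1373120 u; E_B = 127.90 MeV; E_B/A = 7.994 MeV
Cl-35: Σm = 17(1.0072765) + 18(1.0087) = 35.2803005 u; Δm = 0.3207705 u; E_B = 298.79 MeV; E_B/A = 8.537 MeV
Cl-35 has the higher binding energy per nucleon, so it is the more tightly bound nucleus.

Cl-35; 8.54 MeV/nucleon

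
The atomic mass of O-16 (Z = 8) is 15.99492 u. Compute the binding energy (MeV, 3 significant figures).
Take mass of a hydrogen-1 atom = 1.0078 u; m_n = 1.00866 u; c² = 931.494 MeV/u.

The nucleus contains 8 protons and 16 − 8 = 8 neutrons.
Mass of separated nucleons = 8(1.0078) + 8(1.00866) = 8.0624 + 8.06928 = 16.13168 u
Mass defect Δm = 16.13168 − 15.99492 = 0.13676 u
Converting to energy: 0.13676 u × 931.494 MeV/u = 127.391 MeV

127 MeV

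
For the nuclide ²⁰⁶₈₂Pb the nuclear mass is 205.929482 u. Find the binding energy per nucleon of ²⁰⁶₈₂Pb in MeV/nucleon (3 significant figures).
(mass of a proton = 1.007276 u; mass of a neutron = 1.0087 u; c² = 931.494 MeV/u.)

7.89 MeV/nucleon

Mass of separated nucleons = 82(1.007276) + 124(1.0087) = 82.596632 + 125.0788 = 207.675432 u
Mass defect Δm = 207.675432 − 205.929482 = 1.745950 u
Converting to energy: 1.745950 u × 931.494 MeV/u = 1626.34 MeV
Per nucleon: 1626.34 / 206 = 7.8949 MeV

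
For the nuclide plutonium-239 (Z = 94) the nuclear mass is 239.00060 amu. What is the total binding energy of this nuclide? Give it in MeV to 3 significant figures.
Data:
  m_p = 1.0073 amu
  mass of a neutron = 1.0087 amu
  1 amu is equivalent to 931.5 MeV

Z = 94, so N = A − Z = 239 − 94 = 145.
Mass of separated nucleons = 94(1.0073) + 145(1.0087) = 94.6862 + 146.2615 = 240.9477 amu
Mass defect Δm = 240.9477 − 239.00060 = 1.94710 amu
Converting to energy: 1.94710 amu × 931.5 MeV/amu = 1813.72 MeV

1810 MeV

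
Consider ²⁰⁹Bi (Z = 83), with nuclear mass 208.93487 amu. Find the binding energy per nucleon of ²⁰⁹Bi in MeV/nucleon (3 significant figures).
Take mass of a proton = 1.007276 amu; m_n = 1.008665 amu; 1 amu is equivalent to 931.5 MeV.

7.85 MeV/nucleon

With 83 protons and 126 neutrons (A = 209):
Σm = 83·m_p + 126·m_n = 83.603908 + 127.091790 = 210.695698 amu
The mass defect is 210.695698 − 208.93487 = 1.760828 amu.
Binding energy = Δm·c² = 1.760828 × 931.5 MeV/amu = 1640.21 MeV
Per nucleon: 1640.21 / 209 = 7.848 MeV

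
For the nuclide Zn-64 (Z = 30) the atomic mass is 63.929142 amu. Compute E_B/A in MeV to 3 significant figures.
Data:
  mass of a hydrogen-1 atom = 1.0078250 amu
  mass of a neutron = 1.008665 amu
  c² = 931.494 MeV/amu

The nucleus contains 30 protons and 64 − 30 = 34 neutrons.
Σm = 30·m(¹H) + 34·m_n = 30.2347500 + 34.294610 = 64.5293600 amu
The mass defect is 64.5293600 − 63.929142 = 0.6002180 amu.
Binding energy = Δm·c² = 0.6002180 × 931.494 MeV/amu = 559.099 MeV
Per nucleon: 559.099 / 64 = 8.736 MeV

8.74 MeV/nucleon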